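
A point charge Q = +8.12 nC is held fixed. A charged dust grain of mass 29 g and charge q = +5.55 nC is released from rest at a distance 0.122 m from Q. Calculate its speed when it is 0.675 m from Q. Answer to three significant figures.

Only the electrostatic force acts, so mechanical energy is conserved: ½mv² = U₁ − U₂ = kQq(1/r₁ − 1/r₂).
U₁ − U₂ = (8.99×10⁹ N·m²/C²)(8.12×10⁻⁹ C)(5.55×10⁻⁹ C)(1/0.122 − 1/0.675) = 2.72×10⁻⁶ J.
v = √(2·2.72×10⁻⁶/0.0290) = 0.0137 m/s.

0.0137 m/s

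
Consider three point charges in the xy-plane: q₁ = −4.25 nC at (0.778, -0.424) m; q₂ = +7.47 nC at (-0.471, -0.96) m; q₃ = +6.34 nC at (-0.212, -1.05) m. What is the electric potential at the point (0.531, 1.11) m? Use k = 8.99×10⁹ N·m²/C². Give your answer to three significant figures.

29.6 V

The total potential is the scalar sum of each charge's contribution, V = Σ kqᵢ/rᵢ.
Distances from the field point to each charge: r₁ = 1.55 m, r₂ = 2.30 m, r₃ = 2.28 m.
V = k[(-4.25×10⁻⁹)/(1.55) + (7.47×10⁻⁹)/(2.30) + (6.34×10⁻⁹)/(2.28)] = 29.6 V.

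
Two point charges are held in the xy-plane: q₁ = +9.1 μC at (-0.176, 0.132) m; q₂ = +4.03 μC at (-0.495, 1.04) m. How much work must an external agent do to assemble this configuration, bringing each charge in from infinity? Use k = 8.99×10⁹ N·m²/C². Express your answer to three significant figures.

0.343 J

The work to assemble the configuration equals its total potential energy, U = Σ kqᵢqⱼ/rᵢⱼ over all pairs.
Pair separations: r₁₂ = 0.962 m.
U = (0.343) = 0.343 J.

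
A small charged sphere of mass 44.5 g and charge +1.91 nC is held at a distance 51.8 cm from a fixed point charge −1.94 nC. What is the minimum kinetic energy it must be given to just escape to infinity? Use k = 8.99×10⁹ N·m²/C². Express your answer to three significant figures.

6.43×10⁻⁸ J

To just escape, total mechanical energy must reach zero at infinity: ½mv²_min + U = 0, so ½mv²_min = −U = |kQq|/r.
|U| = |kQq|/r = (8.99×10⁹ N·m²/C²)(1.94×10⁻⁹)(1.91×10⁻⁹)/(0.518) = 6.43×10⁻⁸ J.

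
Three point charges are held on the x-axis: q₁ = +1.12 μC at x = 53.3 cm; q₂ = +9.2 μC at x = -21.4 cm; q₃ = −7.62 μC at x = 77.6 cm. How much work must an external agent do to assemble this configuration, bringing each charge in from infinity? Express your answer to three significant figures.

-0.828 J

The work to assemble the configuration equals its total potential energy, U = Σ kqᵢqⱼ/rᵢⱼ over all pairs.
Pair separations: r₁₂ = 0.747 m, r₁₃ = 0.243 m, r₂₃ = 0.990 m.
U = (0.124) + (-0.316) + (-0.637) = -0.828 J.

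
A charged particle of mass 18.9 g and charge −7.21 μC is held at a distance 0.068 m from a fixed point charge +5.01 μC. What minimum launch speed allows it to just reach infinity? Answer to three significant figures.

22.5 m/s

To just escape, total mechanical energy must reach zero at infinity: ½mv²_min + U = 0, so ½mv²_min = −U = |kQq|/r.
|U| = |kQq|/r = (8.99×10⁹ N·m²/C²)(5.01×10⁻⁶)(7.21×10⁻⁶)/(0.0680) = 4.78 J.
v_min = √(2|U|/m) = √(2·4.78/0.0189) = 22.5 m/s.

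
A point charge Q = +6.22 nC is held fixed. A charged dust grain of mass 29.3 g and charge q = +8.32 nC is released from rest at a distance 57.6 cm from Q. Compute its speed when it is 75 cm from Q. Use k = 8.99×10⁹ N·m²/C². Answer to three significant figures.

Only the electrostatic force acts, so mechanical energy is conserved: ½mv² = U₁ − U₂ = kQq(1/r₁ − 1/r₂).
U₁ − U₂ = (8.99×10⁹ N·m²/C²)(6.22×10⁻⁹ C)(8.32×10⁻⁹ C)(1/0.576 − 1/0.750) = 1.87×10⁻⁷ J.
v = √(2·1.87×10⁻⁷/0.0293) = 3.58×10⁻³ m/s.

3.58×10⁻³ m/s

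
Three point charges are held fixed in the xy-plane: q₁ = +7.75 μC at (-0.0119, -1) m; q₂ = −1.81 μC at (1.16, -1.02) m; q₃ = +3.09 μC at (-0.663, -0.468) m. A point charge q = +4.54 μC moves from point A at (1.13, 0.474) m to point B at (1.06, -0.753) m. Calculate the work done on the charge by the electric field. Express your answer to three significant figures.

0.0818 J

The work done by the electric force is W_field = −ΔU = −q(V_B − V_A) = q(V_A − V_B).
At A: distances to the source charges are 1.86 m, 1.49 m, 2.03 m; V_A = Σ kqᵢ/rᵢ = 4.02×10⁴ V.
At B: distances to the source charges are 1.10 m, 0.285 m, 1.75 m; V_B = Σ kqᵢ/rᵢ = 2.22×10⁴ V.
ΔV = V_B − V_A = -1.80×10⁴ V.
W_field = −qΔV = −(4.54×10⁻⁶ C)(-1.80×10⁴ V) = 0.0818 J.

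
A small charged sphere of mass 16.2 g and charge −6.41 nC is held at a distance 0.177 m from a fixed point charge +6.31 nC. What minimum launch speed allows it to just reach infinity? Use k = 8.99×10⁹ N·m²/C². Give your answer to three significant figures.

To just escape, total mechanical energy must reach zero at infinity: ½mv²_min + U = 0, so ½mv²_min = −U = |kQq|/r.
|U| = |kQq|/r = (8.99×10⁹ N·m²/C²)(6.31×10⁻⁹)(6.41×10⁻⁹)/(0.177) = 2.05×10⁻⁶ J.
v_min = √(2|U|/m) = √(2·2.05×10⁻⁶/0.0162) = 0.0159 m/s.

0.0159 m/s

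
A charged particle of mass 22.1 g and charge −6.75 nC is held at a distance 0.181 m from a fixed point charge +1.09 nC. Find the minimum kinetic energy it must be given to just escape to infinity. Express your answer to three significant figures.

To just escape, total mechanical energy must reach zero at infinity: ½mv²_min + U = 0, so ½mv²_min = −U = |kQq|/r.
|U| = |kQq|/r = (8.99×10⁹ N·m²/C²)(1.09×10⁻⁹)(6.75×10⁻⁹)/(0.181) = 3.65×10⁻⁷ J.

3.65×10⁻⁷ J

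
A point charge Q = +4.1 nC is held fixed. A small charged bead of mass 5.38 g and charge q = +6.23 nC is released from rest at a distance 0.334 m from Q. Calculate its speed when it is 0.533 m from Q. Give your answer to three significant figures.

Only the electrostatic force acts, so mechanical energy is conserved: ½mv² = U₁ − U₂ = kQq(1/r₁ − 1/r₂).
U₁ − U₂ = (8.99×10⁹ N·m²/C²)(4.10×10⁻⁹ C)(6.23×10⁻⁹ C)(1/0.334 − 1/0.533) = 2.57×10⁻⁷ J.
v = √(2·2.57×10⁻⁷/5.38×10⁻³) = 9.77×10⁻³ m/s.

9.77×10⁻³ m/s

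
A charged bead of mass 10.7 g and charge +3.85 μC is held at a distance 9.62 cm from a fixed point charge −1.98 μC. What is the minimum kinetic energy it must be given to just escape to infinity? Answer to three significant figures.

To just escape, total mechanical energy must reach zero at infinity: ½mv²_min + U = 0, so ½mv²_min = −U = |kQq|/r.
|U| = |kQq|/r = (8.99×10⁹ N·m²/C²)(1.98×10⁻⁶)(3.85×10⁻⁶)/(0.0962) = 0.712 J.

0.712 J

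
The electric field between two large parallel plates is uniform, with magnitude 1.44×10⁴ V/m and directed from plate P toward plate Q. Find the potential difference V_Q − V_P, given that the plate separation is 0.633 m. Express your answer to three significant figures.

-9120 V

In a uniform field, potential decreases in the direction of E: ΔV = −E·d for a displacement d parallel to E.
Going from P to Q is a displacement of 0.633 m along the field, so V_Q − V_P = −Ed = -9120 V.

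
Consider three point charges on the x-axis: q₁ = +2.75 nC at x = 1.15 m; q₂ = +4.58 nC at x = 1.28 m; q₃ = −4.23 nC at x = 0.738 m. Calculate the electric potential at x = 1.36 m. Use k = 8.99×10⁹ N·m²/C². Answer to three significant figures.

Electric potential is a scalar, so the contributions from each charge add algebraically: V = Σ kqᵢ/rᵢ.
Distances from the field point to each charge: r₁ = 0.210 m, r₂ = 0.0800 m, r₃ = 0.622 m.
V = k[(2.75×10⁻⁹)/(0.210) + (4.58×10⁻⁹)/(0.0800) + (-4.23×10⁻⁹)/(0.622)] = 571 V.

571 V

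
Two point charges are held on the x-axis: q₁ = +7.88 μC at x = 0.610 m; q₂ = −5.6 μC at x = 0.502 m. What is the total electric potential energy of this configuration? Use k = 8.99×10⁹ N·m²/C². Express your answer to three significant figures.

The assembly work is the sum of pairwise potential energies, U = Σ_{i<j} kqᵢqⱼ/rᵢⱼ.
Pair separations: r₁₂ = 0.108 m.
U = (-3.67) = -3.67 J.

-3.67 J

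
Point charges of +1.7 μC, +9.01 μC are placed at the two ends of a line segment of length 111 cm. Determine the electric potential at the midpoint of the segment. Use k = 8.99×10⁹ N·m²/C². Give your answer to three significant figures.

Electric potential is a scalar, so the contributions from each charge add algebraically: V = Σ kqᵢ/rᵢ.
Each charge is 0.555 m from the midpoint.
V = k[(1.70×10⁻⁶)/(0.555) + (9.01×10⁻⁶)/(0.555)] = 1.73×10⁵ V.

1.73×10⁵ V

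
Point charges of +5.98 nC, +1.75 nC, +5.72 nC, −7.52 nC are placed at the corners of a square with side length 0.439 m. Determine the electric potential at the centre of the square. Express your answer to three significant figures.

172 V

Electric potential is a scalar, so the contributions from each charge add algebraically: V = Σ kqᵢ/rᵢ.
The distance from each corner to the centre is a√2/2 = 0.310 m.
V = k[(5.98×10⁻⁹)/(0.310) + (1.75×10⁻⁹)/(0.310) + (5.72×10⁻⁹)/(0.310) + (-7.52×10⁻⁹)/(0.310)] = 172 V.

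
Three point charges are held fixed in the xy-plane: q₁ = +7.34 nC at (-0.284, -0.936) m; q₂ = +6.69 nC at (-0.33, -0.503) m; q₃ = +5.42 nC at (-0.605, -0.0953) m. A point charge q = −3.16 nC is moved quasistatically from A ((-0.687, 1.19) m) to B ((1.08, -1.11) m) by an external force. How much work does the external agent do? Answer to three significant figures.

For quasistatic motion the external work equals the change in potential energy: W_ext = qΔV = q(V_B − V_A).
At A: distances to the source charges are 2.16 m, 1.73 m, 1.29 m; V_A = Σ kqᵢ/rᵢ = 103 V.
At B: distances to the source charges are 1.38 m, 1.54 m, 1.97 m; V_B = Σ kqᵢ/rᵢ = 112 V.
ΔV = V_B − V_A = 8.85 V.
W_ext = qΔV = (-3.16×10⁻⁹ C)(8.85 V) = -2.80×10⁻⁸ J.

-2.80×10⁻⁸ J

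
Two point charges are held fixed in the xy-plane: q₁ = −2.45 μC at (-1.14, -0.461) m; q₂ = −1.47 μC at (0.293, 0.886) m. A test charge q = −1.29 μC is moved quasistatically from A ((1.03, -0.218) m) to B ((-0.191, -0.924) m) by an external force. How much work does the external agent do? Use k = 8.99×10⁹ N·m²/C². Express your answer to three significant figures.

0.0102 J

For quasistatic motion the external work equals the change in potential energy: W_ext = qΔV = q(V_B − V_A).
At A: distances to the source charges are 2.18 m, 1.33 m; V_A = Σ kqᵢ/rᵢ = -2.00×10⁴ V.
At B: distances to the source charges are 1.06 m, 1.87 m; V_B = Σ kqᵢ/rᵢ = -2.79×10⁴ V.
ΔV = V_B − V_A = -7870 V.
W_ext = qΔV = (-1.29×10⁻⁶ C)(-7870 V) = 0.0102 J.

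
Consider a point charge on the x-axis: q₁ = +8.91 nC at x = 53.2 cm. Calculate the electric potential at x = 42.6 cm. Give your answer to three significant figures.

756 V

The total potential is the scalar sum of each charge's contribution, V = Σ kqᵢ/rᵢ.
V = k[(8.91×10⁻⁹)/(0.106)] = 756 V.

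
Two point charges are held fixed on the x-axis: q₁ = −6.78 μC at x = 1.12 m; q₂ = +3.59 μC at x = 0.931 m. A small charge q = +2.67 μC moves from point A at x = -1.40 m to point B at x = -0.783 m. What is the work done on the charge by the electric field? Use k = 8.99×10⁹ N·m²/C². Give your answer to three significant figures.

7.63×10⁻³ J

The work done by the electric force is W_field = −ΔU = −q(V_B − V_A) = q(V_A − V_B).
At A: distances to the source charges are 2.52 m, 2.33 m; V_A = Σ kqᵢ/rᵢ = -1.03×10⁴ V.
At B: distances to the source charges are 1.90 m, 1.71 m; V_B = Σ kqᵢ/rᵢ = -1.32×10⁴ V.
ΔV = V_B − V_A = -2860 V.
W_field = −qΔV = −(2.67×10⁻⁶ C)(-2860 V) = 7.63×10⁻³ J.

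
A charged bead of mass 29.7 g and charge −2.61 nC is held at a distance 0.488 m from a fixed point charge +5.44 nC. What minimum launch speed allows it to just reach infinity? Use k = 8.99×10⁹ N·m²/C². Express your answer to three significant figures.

4.20×10⁻³ m/s

To just escape, total mechanical energy must reach zero at infinity: ½mv²_min + U = 0, so ½mv²_min = −U = |kQq|/r.
|U| = |kQq|/r = (8.99×10⁹ N·m²/C²)(5.44×10⁻⁹)(2.61×10⁻⁹)/(0.488) = 2.62×10⁻⁷ J.
v_min = √(2|U|/m) = √(2·2.62×10⁻⁷/0.0297) = 4.20×10⁻³ m/s.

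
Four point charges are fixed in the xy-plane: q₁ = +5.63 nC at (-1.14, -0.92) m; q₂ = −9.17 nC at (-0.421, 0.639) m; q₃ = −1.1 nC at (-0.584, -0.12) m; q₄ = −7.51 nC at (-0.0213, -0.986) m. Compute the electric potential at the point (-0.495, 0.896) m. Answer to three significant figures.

-326 V

The total potential is the scalar sum of each charge's contribution, V = Σ kqᵢ/rᵢ.
Distances from the field point to each charge: r₁ = 1.93 m, r₂ = 0.267 m, r₃ = 1.02 m, r₄ = 1.94 m.
V = k[(5.63×10⁻⁹)/(1.93) + (-9.17×10⁻⁹)/(0.267) + (-1.10×10⁻⁹)/(1.02) + (-7.51×10⁻⁹)/(1.94)] = -326 V.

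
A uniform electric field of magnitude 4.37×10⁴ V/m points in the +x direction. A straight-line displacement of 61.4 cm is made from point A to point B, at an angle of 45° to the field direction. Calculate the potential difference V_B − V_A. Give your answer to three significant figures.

Only the component of displacement along E changes the potential: ΔV = −E·d·cosθ.
ΔV = −(4.37×10⁴ V/m)(0.614 m)cos45° = -1.90×10⁴ V.

-1.90×10⁴ V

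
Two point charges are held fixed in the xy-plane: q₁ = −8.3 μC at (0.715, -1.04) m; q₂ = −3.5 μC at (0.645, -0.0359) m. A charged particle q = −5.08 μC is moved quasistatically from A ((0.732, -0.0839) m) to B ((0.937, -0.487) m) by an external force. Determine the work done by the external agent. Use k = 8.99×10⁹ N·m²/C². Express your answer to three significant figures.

-1.07 J

For quasistatic motion the external work equals the change in potential energy: W_ext = qΔV = q(V_B − V_A).
At A: distances to the source charges are 0.956 m, 0.0994 m; V_A = Σ kqᵢ/rᵢ = -3.95×10⁵ V.
At B: distances to the source charges are 0.596 m, 0.537 m; V_B = Σ kqᵢ/rᵢ = -1.84×10⁵ V.
ΔV = V_B − V_A = 2.11×10⁵ V.
W_ext = qΔV = (-5.08×10⁻⁶ C)(2.11×10⁵ V) = -1.07 J.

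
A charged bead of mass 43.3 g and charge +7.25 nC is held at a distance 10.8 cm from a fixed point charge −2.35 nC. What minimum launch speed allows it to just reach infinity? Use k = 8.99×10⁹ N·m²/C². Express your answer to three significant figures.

8.09×10⁻³ m/s

To just escape, total mechanical energy must reach zero at infinity: ½mv²_min + U = 0, so ½mv²_min = −U = |kQq|/r.
|U| = |kQq|/r = (8.99×10⁹ N·m²/C²)(2.35×10⁻⁹)(7.25×10⁻⁹)/(0.108) = 1.42×10⁻⁶ J.
v_min = √(2|U|/m) = √(2·1.42×10⁻⁶/0.0433) = 8.09×10⁻³ m/s.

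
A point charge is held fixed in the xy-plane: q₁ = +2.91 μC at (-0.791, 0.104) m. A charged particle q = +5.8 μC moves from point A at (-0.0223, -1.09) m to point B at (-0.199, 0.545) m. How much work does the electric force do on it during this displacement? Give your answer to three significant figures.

The work done by the electric force is W_field = −ΔU = −q(V_B − V_A) = q(V_A − V_B).
At A: distance to the source charge is 1.42 m; V_A = kq₁/r = 1.84×10⁴ V.
At B: distance to the source charge is 0.738 m; V_B = kq₁/r = 3.54×10⁴ V.
ΔV = V_B − V_A = 1.70×10⁴ V.
W_field = −qΔV = −(5.80×10⁻⁶ C)(1.70×10⁴ V) = -0.0987 J.

-0.0987 J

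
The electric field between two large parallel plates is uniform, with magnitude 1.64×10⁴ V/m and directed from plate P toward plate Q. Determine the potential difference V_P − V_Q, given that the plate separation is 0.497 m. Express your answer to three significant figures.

8150 V

In a uniform field, potential decreases in the direction of E: ΔV = −E·d for a displacement d parallel to E.
Going from Q to P is a displacement of 0.497 m opposite to the field, so V_P − V_Q = +Ed = 8150 V.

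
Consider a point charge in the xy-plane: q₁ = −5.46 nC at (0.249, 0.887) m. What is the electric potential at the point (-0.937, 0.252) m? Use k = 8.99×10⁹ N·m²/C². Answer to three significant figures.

Electric potential is a scalar, so the contributions from each charge add algebraically: V = Σ kqᵢ/rᵢ.
Distances from the field point to each charge: r₁ = 1.35 m.
V = k[(-5.46×10⁻⁹)/(1.35)] = -36.5 V.

-36.5 V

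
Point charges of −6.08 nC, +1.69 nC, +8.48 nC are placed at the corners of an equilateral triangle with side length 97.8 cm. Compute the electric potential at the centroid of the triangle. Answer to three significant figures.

The total potential is the scalar sum of each charge's contribution, V = Σ kqᵢ/rᵢ.
The distance from each vertex to the centroid is a/√3 = 0.565 m.
V = k[(-6.08×10⁻⁹)/(0.565) + (1.69×10⁻⁹)/(0.565) + (8.48×10⁻⁹)/(0.565)] = 65.1 V.

65.1 V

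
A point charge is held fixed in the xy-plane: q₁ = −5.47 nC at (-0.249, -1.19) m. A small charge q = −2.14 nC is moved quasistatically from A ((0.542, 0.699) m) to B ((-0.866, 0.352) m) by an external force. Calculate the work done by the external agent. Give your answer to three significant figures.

For quasistatic motion the external work equals the change in potential energy: W_ext = qΔV = q(V_B − V_A).
At A: distance to the source charge is 2.05 m; V_A = kq₁/r = -24.0 V.
At B: distance to the source charge is 1.66 m; V_B = kq₁/r = -29.6 V.
ΔV = V_B − V_A = -5.60 V.
W_ext = qΔV = (-2.14×10⁻⁹ C)(-5.60 V) = 1.20×10⁻⁸ J.

1.20×10⁻⁸ J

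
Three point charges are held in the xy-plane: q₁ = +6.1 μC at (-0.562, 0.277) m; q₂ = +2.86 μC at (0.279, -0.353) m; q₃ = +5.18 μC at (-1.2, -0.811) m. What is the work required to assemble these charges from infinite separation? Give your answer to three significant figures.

The assembly work is the sum of pairwise potential energies, U = Σ_{i<j} kqᵢqⱼ/rᵢⱼ.
Pair separations: r₁₂ = 1.05 m, r₁₃ = 1.26 m, r₂₃ = 1.55 m.
U = (0.149) + (0.225) + (0.0860) = 0.461 J.

0.461 J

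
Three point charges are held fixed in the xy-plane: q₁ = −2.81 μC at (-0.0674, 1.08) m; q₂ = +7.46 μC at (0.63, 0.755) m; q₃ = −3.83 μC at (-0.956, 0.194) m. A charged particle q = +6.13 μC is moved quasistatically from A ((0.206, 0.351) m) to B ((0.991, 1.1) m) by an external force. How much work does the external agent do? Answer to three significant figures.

0.256 J

For quasistatic motion the external work equals the change in potential energy: W_ext = qΔV = q(V_B − V_A).
At A: distances to the source charges are 0.779 m, 0.586 m, 1.17 m; V_A = Σ kqᵢ/rᵢ = 5.27×10⁴ V.
At B: distances to the source charges are 1.06 m, 0.499 m, 2.15 m; V_B = Σ kqᵢ/rᵢ = 9.44×10⁴ V.
ΔV = V_B − V_A = 4.17×10⁴ V.
W_ext = qΔV = (6.13×10⁻⁶ C)(4.17×10⁴ V) = 0.256 J.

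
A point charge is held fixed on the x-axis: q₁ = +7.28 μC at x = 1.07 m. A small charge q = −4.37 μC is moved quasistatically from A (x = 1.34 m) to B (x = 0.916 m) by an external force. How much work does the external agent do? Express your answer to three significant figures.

For quasistatic motion the external work equals the change in potential energy: W_ext = qΔV = q(V_B − V_A).
At A: distance to the source charge is 0.270 m; V_A = kq₁/r = 2.42×10⁵ V.
At B: distance to the source charge is 0.154 m; V_B = kq₁/r = 4.25×10⁵ V.
ΔV = V_B − V_A = 1.83×10⁵ V.
W_ext = qΔV = (-4.37×10⁻⁶ C)(1.83×10⁵ V) = -0.798 J.

-0.798 J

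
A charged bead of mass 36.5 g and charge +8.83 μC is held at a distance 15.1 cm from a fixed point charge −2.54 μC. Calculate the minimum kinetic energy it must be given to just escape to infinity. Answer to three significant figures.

1.34 J

To just escape, total mechanical energy must reach zero at infinity: ½mv²_min + U = 0, so ½mv²_min = −U = |kQq|/r.
|U| = |kQq|/r = (8.99×10⁹ N·m²/C²)(2.54×10⁻⁶)(8.83×10⁻⁶)/(0.151) = 1.34 J.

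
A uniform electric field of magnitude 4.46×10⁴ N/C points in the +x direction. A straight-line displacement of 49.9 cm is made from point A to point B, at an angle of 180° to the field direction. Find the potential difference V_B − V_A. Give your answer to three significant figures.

Only the component of displacement along E changes the potential: ΔV = −E·d·cosθ.
ΔV = −(4.46×10⁴ V/m)(0.499 m)cos180° = 2.23×10⁴ V.

2.23×10⁴ V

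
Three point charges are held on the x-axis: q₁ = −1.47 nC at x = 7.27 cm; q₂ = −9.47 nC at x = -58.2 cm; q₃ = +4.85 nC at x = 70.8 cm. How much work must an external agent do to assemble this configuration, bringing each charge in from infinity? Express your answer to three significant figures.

-2.30×10⁻⁷ J

The work to assemble the configuration equals its total potential energy, U = Σ kqᵢqⱼ/rᵢⱼ over all pairs.
Pair separations: r₁₂ = 0.655 m, r₁₃ = 0.635 m, r₂₃ = 1.29 m.
U = (1.91×10⁻⁷) + (-1.01×10⁻⁷) + (-3.20×10⁻⁷) = -2.30×10⁻⁷ J.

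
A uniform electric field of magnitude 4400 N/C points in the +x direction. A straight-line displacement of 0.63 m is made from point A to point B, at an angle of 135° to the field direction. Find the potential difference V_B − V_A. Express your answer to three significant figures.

Only the component of displacement along E changes the potential: ΔV = −E·d·cosθ.
ΔV = −(4400 V/m)(0.630 m)cos135° = 1960 V.

1960 V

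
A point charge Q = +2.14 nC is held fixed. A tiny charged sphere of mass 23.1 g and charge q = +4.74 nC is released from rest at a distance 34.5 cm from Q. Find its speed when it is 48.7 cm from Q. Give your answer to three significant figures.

Only the electrostatic force acts, so mechanical energy is conserved: ½mv² = U₁ − U₂ = kQq(1/r₁ − 1/r₂).
U₁ − U₂ = (8.99×10⁹ N·m²/C²)(2.14×10⁻⁹ C)(4.74×10⁻⁹ C)(1/0.345 − 1/0.487) = 7.71×10⁻⁸ J.
v = √(2·7.71×10⁻⁸/0.0231) = 2.58×10⁻³ m/s.

2.58×10⁻³ m/s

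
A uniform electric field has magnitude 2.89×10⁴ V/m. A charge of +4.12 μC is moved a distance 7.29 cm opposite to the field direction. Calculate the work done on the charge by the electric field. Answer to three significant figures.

-8.68×10⁻³ J

The potential change for a displacement 7.29 cm opposite to the field direction is ΔV = +Ed = 2110 V.
W_field = −qΔV = -8.68×10⁻³ J.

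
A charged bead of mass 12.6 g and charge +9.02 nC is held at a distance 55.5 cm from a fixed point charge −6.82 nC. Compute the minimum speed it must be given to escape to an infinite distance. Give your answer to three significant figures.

To just escape, total mechanical energy must reach zero at infinity: ½mv²_min + U = 0, so ½mv²_min = −U = |kQq|/r.
|U| = |kQq|/r = (8.99×10⁹ N·m²/C²)(6.82×10⁻⁹)(9.02×10⁻⁹)/(0.555) = 9.96×10⁻⁷ J.
v_min = √(2|U|/m) = √(2·9.96×10⁻⁷/0.0126) = 0.0126 m/s.

0.0126 m/s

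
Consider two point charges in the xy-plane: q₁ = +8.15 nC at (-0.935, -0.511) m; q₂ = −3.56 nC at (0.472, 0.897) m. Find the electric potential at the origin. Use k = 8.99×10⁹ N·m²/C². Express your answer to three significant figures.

Electric potential is a scalar, so the contributions from each charge add algebraically: V = Σ kqᵢ/rᵢ.
Distances from the field point to each charge: r₁ = 1.07 m, r₂ = 1.01 m.
V = k[(8.15×10⁻⁹)/(1.07) + (-3.56×10⁻⁹)/(1.01)] = 37.2 V.

37.2 V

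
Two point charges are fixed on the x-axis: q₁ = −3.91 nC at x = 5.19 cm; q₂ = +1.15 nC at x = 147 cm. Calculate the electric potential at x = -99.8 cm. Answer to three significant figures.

The total potential is the scalar sum of each charge's contribution, V = Σ kqᵢ/rᵢ.
Distances from the field point to each charge: r₁ = 1.05 m, r₂ = 2.47 m.
V = k[(-3.91×10⁻⁹)/(1.05) + (1.15×10⁻⁹)/(2.47)] = -29.3 V.

-29.3 V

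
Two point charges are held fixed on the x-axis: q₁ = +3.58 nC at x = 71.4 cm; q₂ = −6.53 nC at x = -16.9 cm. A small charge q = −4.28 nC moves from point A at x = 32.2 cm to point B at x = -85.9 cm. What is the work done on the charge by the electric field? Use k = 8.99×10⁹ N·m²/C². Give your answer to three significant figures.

The work done by the electric force is W_field = −ΔU = −q(V_B − V_A) = q(V_A − V_B).
At A: distances to the source charges are 0.392 m, 0.491 m; V_A = Σ kqᵢ/rᵢ = -37.5 V.
At B: distances to the source charges are 1.57 m, 0.690 m; V_B = Σ kqᵢ/rᵢ = -64.6 V.
ΔV = V_B − V_A = -27.2 V.
W_field = −qΔV = −(-4.28×10⁻⁹ C)(-27.2 V) = -1.16×10⁻⁷ J.

-1.16×10⁻⁷ J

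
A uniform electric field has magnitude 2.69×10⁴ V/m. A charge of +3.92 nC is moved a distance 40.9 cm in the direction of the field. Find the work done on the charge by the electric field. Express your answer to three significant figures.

The potential change for a displacement 40.9 cm in the direction of the field is ΔV = −Ed = -1.10×10⁴ V.
W_field = −qΔV = 4.31×10⁻⁵ J.

4.31×10⁻⁵ J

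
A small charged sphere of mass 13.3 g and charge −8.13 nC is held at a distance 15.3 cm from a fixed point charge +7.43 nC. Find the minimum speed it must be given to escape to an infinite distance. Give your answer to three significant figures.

To just escape, total mechanical energy must reach zero at infinity: ½mv²_min + U = 0, so ½mv²_min = −U = |kQq|/r.
|U| = |kQq|/r = (8.99×10⁹ N·m²/C²)(7.43×10⁻⁹)(8.13×10⁻⁹)/(0.153) = 3.55×10⁻⁶ J.
v_min = √(2|U|/m) = √(2·3.55×10⁻⁶/0.0133) = 0.0231 m/s.

0.0231 m/s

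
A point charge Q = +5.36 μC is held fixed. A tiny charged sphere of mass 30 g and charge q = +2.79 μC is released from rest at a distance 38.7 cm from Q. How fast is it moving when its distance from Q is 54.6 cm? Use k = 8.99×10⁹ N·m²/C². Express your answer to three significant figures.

Only the electrostatic force acts, so mechanical energy is conserved: ½mv² = U₁ − U₂ = kQq(1/r₁ − 1/r₂).
U₁ − U₂ = (8.99×10⁹ N·m²/C²)(5.36×10⁻⁶ C)(2.79×10⁻⁶ C)(1/0.387 − 1/0.546) = 0.101 J.
v = √(2·0.101/0.0300) = 2.60 m/s.

2.60 m/s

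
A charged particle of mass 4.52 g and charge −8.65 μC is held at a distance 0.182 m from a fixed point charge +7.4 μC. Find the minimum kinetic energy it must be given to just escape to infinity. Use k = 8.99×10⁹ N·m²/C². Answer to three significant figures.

To just escape, total mechanical energy must reach zero at infinity: ½mv²_min + U = 0, so ½mv²_min = −U = |kQq|/r.
|U| = |kQq|/r = (8.99×10⁹ N·m²/C²)(7.40×10⁻⁶)(8.65×10⁻⁶)/(0.182) = 3.16 J.

3.16 J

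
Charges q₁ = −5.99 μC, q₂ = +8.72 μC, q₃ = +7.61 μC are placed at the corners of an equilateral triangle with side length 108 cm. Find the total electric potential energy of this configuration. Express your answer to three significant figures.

The work to assemble the configuration equals its total potential energy, U = Σ kqᵢqⱼ/rᵢⱼ over all pairs.
All three pair separations equal the side length, 1.08 m.
U = (-0.435) + (-0.379) + (0.552) = -0.262 J.

-0.262 J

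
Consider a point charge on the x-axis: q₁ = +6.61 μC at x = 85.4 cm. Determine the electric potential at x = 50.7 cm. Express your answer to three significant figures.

The total potential is the scalar sum of each charge's contribution, V = Σ kqᵢ/rᵢ.
V = k[(6.61×10⁻⁶)/(0.347)] = 1.71×10⁵ V.

1.71×10⁵ V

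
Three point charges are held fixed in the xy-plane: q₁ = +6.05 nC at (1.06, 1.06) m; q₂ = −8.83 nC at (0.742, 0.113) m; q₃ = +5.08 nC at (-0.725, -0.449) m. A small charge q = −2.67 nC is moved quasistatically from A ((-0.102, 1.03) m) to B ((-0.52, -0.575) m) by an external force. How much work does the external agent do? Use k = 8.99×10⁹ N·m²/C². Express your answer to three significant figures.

-3.92×10⁻⁷ J

For quasistatic motion the external work equals the change in potential energy: W_ext = qΔV = q(V_B − V_A).
At A: distances to the source charges are 1.16 m, 1.25 m, 1.60 m; V_A = Σ kqᵢ/rᵢ = 11.6 V.
At B: distances to the source charges are 2.27 m, 1.44 m, 0.241 m; V_B = Σ kqᵢ/rᵢ = 158 V.
ΔV = V_B − V_A = 147 V.
W_ext = qΔV = (-2.67×10⁻⁹ C)(147 V) = -3.92×10⁻⁷ J.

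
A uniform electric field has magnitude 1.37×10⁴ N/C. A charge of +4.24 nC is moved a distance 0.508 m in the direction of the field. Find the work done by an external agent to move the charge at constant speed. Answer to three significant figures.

The potential change for a displacement 0.508 m in the direction of the field is ΔV = −Ed = -6960 V.
W_ext = qΔV = -2.95×10⁻⁵ J.

-2.95×10⁻⁵ J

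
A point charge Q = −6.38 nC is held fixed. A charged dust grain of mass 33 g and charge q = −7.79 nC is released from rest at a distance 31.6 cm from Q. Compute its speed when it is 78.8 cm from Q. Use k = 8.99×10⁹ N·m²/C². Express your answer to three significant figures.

Only the electrostatic force acts, so mechanical energy is conserved: ½mv² = U₁ − U₂ = kQq(1/r₁ − 1/r₂).
U₁ − U₂ = (8.99×10⁹ N·m²/C²)(-6.38×10⁻⁹ C)(-7.79×10⁻⁹ C)(1/0.316 − 1/0.788) = 8.47×10⁻⁷ J.
v = √(2·8.47×10⁻⁷/0.0330) = 7.16×10⁻³ m/s.

7.16×10⁻³ m/s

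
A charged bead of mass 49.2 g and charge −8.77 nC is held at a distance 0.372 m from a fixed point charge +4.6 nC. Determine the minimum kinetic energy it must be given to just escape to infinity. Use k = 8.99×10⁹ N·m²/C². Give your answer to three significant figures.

9.75×10⁻⁷ J

To just escape, total mechanical energy must reach zero at infinity: ½mv²_min + U = 0, so ½mv²_min = −U = |kQq|/r.
|U| = |kQq|/r = (8.99×10⁹ N·m²/C²)(4.60×10⁻⁹)(8.77×10⁻⁹)/(0.372) = 9.75×10⁻⁷ J.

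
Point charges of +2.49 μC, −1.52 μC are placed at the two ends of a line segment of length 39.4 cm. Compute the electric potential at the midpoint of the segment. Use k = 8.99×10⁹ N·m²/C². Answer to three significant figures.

Electric potential is a scalar, so the contributions from each charge add algebraically: V = Σ kqᵢ/rᵢ.
Each charge is 0.197 m from the midpoint.
V = k[(2.49×10⁻⁶)/(0.197) + (-1.52×10⁻⁶)/(0.197)] = 4.43×10⁴ V.

4.43×10⁴ V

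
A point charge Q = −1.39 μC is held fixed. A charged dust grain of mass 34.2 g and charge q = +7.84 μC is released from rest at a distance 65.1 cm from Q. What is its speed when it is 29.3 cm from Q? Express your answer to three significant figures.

3.28 m/s

Only the electrostatic force acts, so mechanical energy is conserved: ½mv² = U₁ − U₂ = kQq(1/r₁ − 1/r₂).
U₁ − U₂ = (8.99×10⁹ N·m²/C²)(-1.39×10⁻⁶ C)(7.84×10⁻⁶ C)(1/0.651 − 1/0.293) = 0.184 J.
v = √(2·0.184/0.0342) = 3.28 m/s.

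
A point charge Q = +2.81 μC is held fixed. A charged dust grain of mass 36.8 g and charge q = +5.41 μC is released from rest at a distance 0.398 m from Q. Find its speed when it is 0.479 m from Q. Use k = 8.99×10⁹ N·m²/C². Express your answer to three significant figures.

1.78 m/s

Only the electrostatic force acts, so mechanical energy is conserved: ½mv² = U₁ − U₂ = kQq(1/r₁ − 1/r₂).
U₁ − U₂ = (8.99×10⁹ N·m²/C²)(2.81×10⁻⁶ C)(5.41×10⁻⁶ C)(1/0.398 − 1/0.479) = 0.0581 J.
v = √(2·0.0581/0.0368) = 1.78 m/s.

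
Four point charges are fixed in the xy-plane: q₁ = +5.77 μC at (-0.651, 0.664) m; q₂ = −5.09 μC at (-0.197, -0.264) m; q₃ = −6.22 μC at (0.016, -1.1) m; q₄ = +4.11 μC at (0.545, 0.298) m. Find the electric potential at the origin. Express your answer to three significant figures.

-7.45×10⁴ V

Electric potential is a scalar, so the contributions from each charge add algebraically: V = Σ kqᵢ/rᵢ.
Distances from the field point to each charge: r₁ = 0.930 m, r₂ = 0.329 m, r₃ = 1.10 m, r₄ = 0.621 m.
V = k[(5.77×10⁻⁶)/(0.930) + (-5.09×10⁻⁶)/(0.329) + (-6.22×10⁻⁶)/(1.10) + (4.11×10⁻⁶)/(0.621)] = -7.45×10⁴ V.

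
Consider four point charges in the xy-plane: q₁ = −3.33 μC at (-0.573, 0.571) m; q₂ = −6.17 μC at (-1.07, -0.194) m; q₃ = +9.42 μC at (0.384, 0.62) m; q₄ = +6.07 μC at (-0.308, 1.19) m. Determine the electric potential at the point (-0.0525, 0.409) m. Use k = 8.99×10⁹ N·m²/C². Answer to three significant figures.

Electric potential is a scalar, so the contributions from each charge add algebraically: V = Σ kqᵢ/rᵢ.
Distances from the field point to each charge: r₁ = 0.545 m, r₂ = 1.18 m, r₃ = 0.485 m, r₄ = 0.822 m.
V = k[(-3.33×10⁻⁶)/(0.545) + (-6.17×10⁻⁶)/(1.18) + (9.42×10⁻⁶)/(0.485) + (6.07×10⁻⁶)/(0.822)] = 1.39×10⁵ V.

1.39×10⁵ V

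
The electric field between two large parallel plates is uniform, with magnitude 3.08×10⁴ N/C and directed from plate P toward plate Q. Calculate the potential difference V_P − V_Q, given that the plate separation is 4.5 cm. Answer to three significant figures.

1390 V

In a uniform field, potential decreases in the direction of E: ΔV = −E·d for a displacement d parallel to E.
Going from Q to P is a displacement of 4.5 cm opposite to the field, so V_P − V_Q = +Ed = 1390 V.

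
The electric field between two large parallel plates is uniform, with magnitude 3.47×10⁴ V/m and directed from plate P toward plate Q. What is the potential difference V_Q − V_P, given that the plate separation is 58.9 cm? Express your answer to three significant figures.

In a uniform field, potential decreases in the direction of E: ΔV = −E·d for a displacement d parallel to E.
Going from P to Q is a displacement of 58.9 cm along the field, so V_Q − V_P = −Ed = -2.04×10⁴ V.

-2.04×10⁴ V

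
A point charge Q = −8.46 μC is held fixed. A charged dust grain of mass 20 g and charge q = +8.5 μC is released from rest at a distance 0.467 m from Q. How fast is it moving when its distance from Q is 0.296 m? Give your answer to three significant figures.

Only the electrostatic force acts, so mechanical energy is conserved: ½mv² = U₁ − U₂ = kQq(1/r₁ − 1/r₂).
U₁ − U₂ = (8.99×10⁹ N·m²/C²)(-8.46×10⁻⁶ C)(8.50×10⁻⁶ C)(1/0.467 − 1/0.296) = 0.800 J.
v = √(2·0.800/0.0200) = 8.94 m/s.

8.94 m/s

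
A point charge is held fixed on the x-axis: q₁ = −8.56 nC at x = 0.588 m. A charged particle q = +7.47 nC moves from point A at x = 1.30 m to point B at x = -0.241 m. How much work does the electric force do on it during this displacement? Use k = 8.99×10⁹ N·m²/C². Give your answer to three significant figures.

The work done by the electric force is W_field = −ΔU = −q(V_B − V_A) = q(V_A − V_B).
At A: distance to the source charge is 0.712 m; V_A = kq₁/r = -108 V.
At B: distance to the source charge is 0.829 m; V_B = kq₁/r = -92.8 V.
ΔV = V_B − V_A = 15.3 V.
W_field = −qΔV = −(7.47×10⁻⁹ C)(15.3 V) = -1.14×10⁻⁷ J.

-1.14×10⁻⁷ J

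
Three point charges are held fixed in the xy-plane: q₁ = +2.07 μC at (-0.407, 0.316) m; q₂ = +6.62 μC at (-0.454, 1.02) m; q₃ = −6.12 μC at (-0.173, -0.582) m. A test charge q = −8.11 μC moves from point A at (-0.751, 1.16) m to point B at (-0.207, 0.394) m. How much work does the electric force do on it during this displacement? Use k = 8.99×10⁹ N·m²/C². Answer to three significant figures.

The work done by the electric force is W_field = −ΔU = −q(V_B − V_A) = q(V_A − V_B).
At A: distances to the source charges are 0.911 m, 0.328 m, 1.84 m; V_A = Σ kqᵢ/rᵢ = 1.72×10⁵ V.
At B: distances to the source charges are 0.215 m, 0.673 m, 0.977 m; V_B = Σ kqᵢ/rᵢ = 1.19×10⁵ V.
ΔV = V_B − V_A = -5.29×10⁴ V.
W_field = −qΔV = −(-8.11×10⁻⁶ C)(-5.29×10⁴ V) = -0.429 J.

-0.429 J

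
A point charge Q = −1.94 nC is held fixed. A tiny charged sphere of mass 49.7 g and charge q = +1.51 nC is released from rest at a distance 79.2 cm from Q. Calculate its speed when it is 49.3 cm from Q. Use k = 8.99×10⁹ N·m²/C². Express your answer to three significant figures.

Only the electrostatic force acts, so mechanical energy is conserved: ½mv² = U₁ − U₂ = kQq(1/r₁ − 1/r₂).
U₁ − U₂ = (8.99×10⁹ N·m²/C²)(-1.94×10⁻⁹ C)(1.51×10⁻⁹ C)(1/0.792 − 1/0.493) = 2.02×10⁻⁸ J.
v = √(2·2.02×10⁻⁸/0.0497) = 9.01×10⁻⁴ m/s.

9.01×10⁻⁴ m/s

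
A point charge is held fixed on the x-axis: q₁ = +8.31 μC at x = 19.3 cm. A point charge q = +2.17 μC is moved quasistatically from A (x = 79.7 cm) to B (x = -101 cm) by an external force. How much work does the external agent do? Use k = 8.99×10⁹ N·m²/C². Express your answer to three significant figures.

For quasistatic motion the external work equals the change in potential energy: W_ext = qΔV = q(V_B − V_A).
At A: distance to the source charge is 0.604 m; V_A = kq₁/r = 1.24×10⁵ V.
At B: distance to the source charge is 1.20 m; V_B = kq₁/r = 6.21×10⁴ V.
ΔV = V_B − V_A = -6.16×10⁴ V.
W_ext = qΔV = (2.17×10⁻⁶ C)(-6.16×10⁴ V) = -0.134 J.

-0.134 J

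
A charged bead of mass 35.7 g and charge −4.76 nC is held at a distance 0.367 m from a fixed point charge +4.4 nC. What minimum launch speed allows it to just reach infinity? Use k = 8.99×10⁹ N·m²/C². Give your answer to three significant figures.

5.36×10⁻³ m/s

To just escape, total mechanical energy must reach zero at infinity: ½mv²_min + U = 0, so ½mv²_min = −U = |kQq|/r.
|U| = |kQq|/r = (8.99×10⁹ N·m²/C²)(4.40×10⁻⁹)(4.76×10⁻⁹)/(0.367) = 5.13×10⁻⁷ J.
v_min = √(2|U|/m) = √(2·5.13×10⁻⁷/0.0357) = 5.36×10⁻³ m/s.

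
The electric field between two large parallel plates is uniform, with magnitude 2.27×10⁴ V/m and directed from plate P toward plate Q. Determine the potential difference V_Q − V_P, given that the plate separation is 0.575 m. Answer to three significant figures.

-1.31×10⁴ V

In a uniform field, potential decreases in the direction of E: ΔV = −E·d for a displacement d parallel to E.
Going from P to Q is a displacement of 0.575 m along the field, so V_Q − V_P = −Ed = -1.31×10⁴ V.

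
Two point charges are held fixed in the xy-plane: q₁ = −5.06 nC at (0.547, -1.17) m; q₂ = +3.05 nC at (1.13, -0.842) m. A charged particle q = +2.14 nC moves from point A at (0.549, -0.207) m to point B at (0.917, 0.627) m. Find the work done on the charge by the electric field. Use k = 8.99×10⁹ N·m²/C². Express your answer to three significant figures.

-1.94×10⁻⁸ J

The work done by the electric force is W_field = −ΔU = −q(V_B − V_A) = q(V_A − V_B).
At A: distances to the source charges are 0.963 m, 0.861 m; V_A = Σ kqᵢ/rᵢ = -15.4 V.
At B: distances to the source charges are 1.83 m, 1.48 m; V_B = Σ kqᵢ/rᵢ = -6.32 V.
ΔV = V_B − V_A = 9.06 V.
W_field = −qΔV = −(2.14×10⁻⁹ C)(9.06 V) = -1.94×10⁻⁸ J.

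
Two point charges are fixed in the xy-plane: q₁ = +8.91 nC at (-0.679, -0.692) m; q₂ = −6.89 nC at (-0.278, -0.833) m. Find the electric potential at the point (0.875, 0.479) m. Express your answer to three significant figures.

The total potential is the scalar sum of each charge's contribution, V = Σ kqᵢ/rᵢ.
Distances from the field point to each charge: r₁ = 1.95 m, r₂ = 1.75 m.
V = k[(8.91×10⁻⁹)/(1.95) + (-6.89×10⁻⁹)/(1.75)] = 5.70 V.

5.70 V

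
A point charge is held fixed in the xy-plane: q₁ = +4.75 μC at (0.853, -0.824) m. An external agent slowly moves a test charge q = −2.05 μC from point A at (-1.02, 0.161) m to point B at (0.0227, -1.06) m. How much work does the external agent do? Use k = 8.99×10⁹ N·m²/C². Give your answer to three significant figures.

For quasistatic motion the external work equals the change in potential energy: W_ext = qΔV = q(V_B − V_A).
At A: distance to the source charge is 2.12 m; V_A = kq₁/r = 2.02×10⁴ V.
At B: distance to the source charge is 0.863 m; V_B = kq₁/r = 4.95×10⁴ V.
ΔV = V_B − V_A = 2.93×10⁴ V.
W_ext = qΔV = (-2.05×10⁻⁶ C)(2.93×10⁴ V) = -0.0600 J.

-0.0600 J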